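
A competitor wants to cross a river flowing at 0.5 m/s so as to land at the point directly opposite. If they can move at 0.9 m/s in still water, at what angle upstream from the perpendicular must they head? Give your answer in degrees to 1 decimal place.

To cancel the current, the upstream component of the competitor's velocity must equal the flow: 0.9 sin θ = 0.5.
sin θ = 0.5 / 0.9 = 0.5556.
θ = arcsin(0.5556) = 33.749°.

33.7°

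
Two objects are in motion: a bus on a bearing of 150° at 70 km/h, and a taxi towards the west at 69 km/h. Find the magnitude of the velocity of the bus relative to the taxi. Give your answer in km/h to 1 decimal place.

Taking east as x and north as y: bus velocity = (35.000, -60.622) km/h; taxi velocity = (-69.000, 0.000) km/h.
Velocity of bus relative to taxi = (35.000, -60.622) − (-69.000, 0.000) = (104.000, -60.622) km/h.
Magnitude = |(104.000, -60.622)| = 120.379 km/h.

120.4 km/h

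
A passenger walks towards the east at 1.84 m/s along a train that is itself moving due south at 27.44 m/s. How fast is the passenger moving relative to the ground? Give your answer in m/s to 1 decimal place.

Taking east as x and north as y: train velocity = (0.000, -27.440) m/s; passenger velocity relative to train = (1.840, 0.000) m/s.
Velocity relative to ground = (0.000, -27.440) + (1.840, 0.000) = (1.840, -27.440) m/s.
Speed = |(1.840, -27.440)| = 27.502 m/s.

27.5 m/s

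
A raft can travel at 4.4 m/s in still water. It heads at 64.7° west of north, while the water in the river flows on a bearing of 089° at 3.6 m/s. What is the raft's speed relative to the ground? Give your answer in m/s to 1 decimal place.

Taking east as x and north as y: velocity relative to the water = (-3.978, 1.880) m/s; the water relative to ground = (3.599, 0.063) m/s.
Velocity relative to ground = (-3.978, 1.880) + (3.599, 0.063) = (-0.379, 1.943) m/s.
Speed = |(-0.379, 1.943)| = 1.980 m/s.

2.0 m/s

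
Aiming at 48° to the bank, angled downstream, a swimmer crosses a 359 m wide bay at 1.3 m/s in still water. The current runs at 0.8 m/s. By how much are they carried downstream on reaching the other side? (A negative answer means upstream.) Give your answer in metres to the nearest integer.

621 m

Perpendicular speed = 0.966 m/s; crossing time = 359 / 0.966 = 371.602 s.
Net downstream speed = 1.670 m/s.
Drift = 1.670 × 371.602 = 620.526 m (downstream).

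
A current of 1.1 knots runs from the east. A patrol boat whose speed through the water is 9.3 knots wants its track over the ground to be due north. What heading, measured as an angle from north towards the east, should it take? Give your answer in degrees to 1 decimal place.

The current pushes perpendicular to the desired track; the heading must have a component into the current equal to 1.1 knots: 9.3 sin θ = 1.1.
sin θ = 0.1183, so θ = 6.793°.

6.8°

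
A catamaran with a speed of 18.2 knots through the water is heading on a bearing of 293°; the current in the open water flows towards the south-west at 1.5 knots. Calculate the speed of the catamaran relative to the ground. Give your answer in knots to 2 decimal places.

18.81 knots

Taking east as x and north as y: velocity relative to the water = (-16.753, 7.111) knots; the water relative to ground = (-1.061, -1.061) knots.
Velocity relative to ground = (-16.753, 7.111) + (-1.061, -1.061) = (-17.814, 6.051) knots.
Speed = |(-17.814, 6.051)| = 18.813 knots.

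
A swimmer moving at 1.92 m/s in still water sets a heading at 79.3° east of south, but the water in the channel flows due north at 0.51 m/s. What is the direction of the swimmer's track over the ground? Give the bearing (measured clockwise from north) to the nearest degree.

Taking east as x and north as y: velocity relative to the water = (1.887, -0.356) m/s; the water relative to ground = (0.000, 0.510) m/s.
Velocity relative to ground = (1.887, -0.356) + (0.000, 0.510) = (1.887, 0.154) m/s.
Bearing = atan2(1.89, 0.15) = 85.35° clockwise from north.

085°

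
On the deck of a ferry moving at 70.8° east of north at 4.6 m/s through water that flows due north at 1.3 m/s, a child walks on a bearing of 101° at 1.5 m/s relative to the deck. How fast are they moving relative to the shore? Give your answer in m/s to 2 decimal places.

In east/north components (m/s): child relative to ferry = (1.472, -0.286); ferry relative to water = (4.344, 1.513); water relative to ground = (0.000, 1.300).
Sum = (5.817, 2.527) m/s.
Speed = |(5.817, 2.527)| = 6.342 m/s.

6.34 m/s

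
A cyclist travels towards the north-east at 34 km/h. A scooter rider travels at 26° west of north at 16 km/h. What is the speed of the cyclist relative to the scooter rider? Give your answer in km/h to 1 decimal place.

Taking east as x and north as y: cyclist velocity = (24.042, 24.042) km/h; scooter rider velocity = (-7.014, 14.381) km/h.
Velocity of cyclist relative to scooter rider = (24.042, 24.042) − (-7.014, 14.381) = (31.056, 9.661) km/h.
Magnitude = |(31.056, 9.661)| = 32.524 km/h.

32.5 km/h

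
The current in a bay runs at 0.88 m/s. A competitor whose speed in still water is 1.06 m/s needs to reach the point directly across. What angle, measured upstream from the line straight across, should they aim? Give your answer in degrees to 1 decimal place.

To cancel the current, the upstream component of the competitor's velocity must equal the flow: 1.06 sin θ = 0.88.
sin θ = 0.88 / 1.06 = 0.8302.
θ = arcsin(0.8302) = 56.118°.

56.1°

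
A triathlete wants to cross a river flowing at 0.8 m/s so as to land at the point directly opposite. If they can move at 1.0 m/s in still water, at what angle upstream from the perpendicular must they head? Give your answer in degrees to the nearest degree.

To cancel the current, the upstream component of the triathlete's velocity must equal the flow: 1.0 sin θ = 0.8.
sin θ = 0.8 / 1.0 = 0.8000.
θ = arcsin(0.8000) = 53.130°.

53°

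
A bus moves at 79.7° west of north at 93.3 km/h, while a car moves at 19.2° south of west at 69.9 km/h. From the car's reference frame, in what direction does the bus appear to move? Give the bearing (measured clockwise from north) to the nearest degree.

327°

Taking east as x and north as y: bus velocity = (-91.796, 16.682) km/h; car velocity = (-66.012, -22.988) km/h.
Velocity of bus relative to car = (-91.796, 16.682) − (-66.012, -22.988) = (-25.785, 39.670) km/h.
Bearing = atan2(-25.78, 39.67) = 326.98° clockwise from north.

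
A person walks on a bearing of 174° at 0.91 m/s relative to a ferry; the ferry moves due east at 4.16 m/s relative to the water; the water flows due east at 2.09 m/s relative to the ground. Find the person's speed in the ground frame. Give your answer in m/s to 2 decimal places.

In east/north components (m/s): person relative to ferry = (0.095, -0.905); ferry relative to water = (4.160, 0.000); water relative to ground = (2.090, 0.000).
Sum = (6.345, -0.905) m/s.
Speed = |(6.345, -0.905)| = 6.409 m/s.

6.41 m/s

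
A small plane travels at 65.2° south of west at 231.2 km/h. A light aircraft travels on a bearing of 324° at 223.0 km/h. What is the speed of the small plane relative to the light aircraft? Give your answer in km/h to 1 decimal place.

391.8 km/h

Taking east as x and north as y: small plane velocity = (-96.977, -209.878) km/h; light aircraft velocity = (-131.076, 180.411) km/h.
Velocity of small plane relative to light aircraft = (-96.977, -209.878) − (-131.076, 180.411) = (34.099, -390.289) km/h.
Magnitude = |(34.099, -390.289)| = 391.776 km/h.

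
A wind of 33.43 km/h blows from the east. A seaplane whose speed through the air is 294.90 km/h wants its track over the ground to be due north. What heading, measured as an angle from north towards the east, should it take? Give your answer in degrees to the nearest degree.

The wind pushes perpendicular to the desired track; the heading must have a component into the wind equal to 33.43 km/h: 294.90 sin θ = 33.43.
sin θ = 0.1134, so θ = 6.509°.

7°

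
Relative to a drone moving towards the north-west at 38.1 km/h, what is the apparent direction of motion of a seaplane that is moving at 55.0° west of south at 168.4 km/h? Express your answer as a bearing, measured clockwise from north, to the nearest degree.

222°

Taking east as x and north as y: seaplane velocity = (-137.945, -96.590) km/h; drone velocity = (-26.941, 26.941) km/h.
Velocity of seaplane relative to drone = (-137.945, -96.590) − (-26.941, 26.941) = (-111.004, -123.531) km/h.
Bearing = atan2(-111.00, -123.53) = 221.94° clockwise from north.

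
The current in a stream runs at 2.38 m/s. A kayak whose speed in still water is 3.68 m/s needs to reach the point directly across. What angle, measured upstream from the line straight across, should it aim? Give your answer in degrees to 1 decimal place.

40.3°

To cancel the current, the upstream component of the kayak's velocity must equal the flow: 3.68 sin θ = 2.38.
sin θ = 2.38 / 3.68 = 0.6467.
θ = arcsin(0.6467) = 40.296°.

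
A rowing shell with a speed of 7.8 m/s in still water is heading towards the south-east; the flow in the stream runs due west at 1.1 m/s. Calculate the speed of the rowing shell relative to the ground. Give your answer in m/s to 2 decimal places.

Taking east as x and north as y: velocity relative to the water = (5.515, -5.515) m/s; the water relative to ground = (-1.100, 0.000) m/s.
Velocity relative to ground = (5.515, -5.515) + (-1.100, 0.000) = (4.415, -5.515) m/s.
Speed = |(4.415, -5.515)| = 7.065 m/s.

7.07 m/s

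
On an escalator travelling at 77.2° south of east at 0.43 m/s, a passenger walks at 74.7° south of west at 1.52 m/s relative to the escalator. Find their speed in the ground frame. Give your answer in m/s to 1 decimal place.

Taking east as x and north as y: escalator velocity = (0.095, -0.419) m/s; passenger velocity relative to escalator = (-0.401, -1.466) m/s.
Velocity relative to ground = (0.095, -0.419) + (-0.401, -1.466) = (-0.306, -1.885) m/s.
Speed = |(-0.306, -1.885)| = 1.910 m/s.

1.9 m/s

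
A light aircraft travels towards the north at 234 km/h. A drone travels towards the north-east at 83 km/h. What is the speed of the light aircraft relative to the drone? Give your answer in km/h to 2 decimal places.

184.87 km/h

Taking east as x and north as y: light aircraft velocity = (0.000, 234.000) km/h; drone velocity = (58.690, 58.690) km/h.
Velocity of light aircraft relative to drone = (0.000, 234.000) − (58.690, 58.690) = (-58.690, 175.310) km/h.
Magnitude = |(-58.690, 175.310)| = 184.873 km/h.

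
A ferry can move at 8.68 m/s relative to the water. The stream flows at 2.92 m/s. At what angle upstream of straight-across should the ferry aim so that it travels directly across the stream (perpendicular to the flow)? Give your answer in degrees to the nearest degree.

20°

To cancel the current, the upstream component of the ferry's velocity must equal the flow: 8.68 sin θ = 2.92.
sin θ = 2.92 / 8.68 = 0.3364.
θ = arcsin(0.3364) = 19.658°.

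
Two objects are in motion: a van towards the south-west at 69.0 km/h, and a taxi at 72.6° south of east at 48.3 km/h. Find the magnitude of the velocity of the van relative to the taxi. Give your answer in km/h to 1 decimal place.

Taking east as x and north as y: van velocity = (-48.790, -48.790) km/h; taxi velocity = (14.444, -46.090) km/h.
Velocity of van relative to taxi = (-48.790, -48.790) − (14.444, -46.090) = (-63.234, -2.701) km/h.
Magnitude = |(-63.234, -2.701)| = 63.292 km/h.

63.3 km/h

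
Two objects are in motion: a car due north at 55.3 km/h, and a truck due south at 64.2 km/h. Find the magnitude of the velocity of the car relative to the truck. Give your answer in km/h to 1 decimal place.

Taking east as x and north as y: car velocity = (0.000, 55.300) km/h; truck velocity = (0.000, -64.200) km/h.
Velocity of car relative to truck = (0.000, 55.300) − (0.000, -64.200) = (0.000, 119.500) km/h.
Magnitude = |(0.000, 119.500)| = 119.500 km/h.

119.5 km/h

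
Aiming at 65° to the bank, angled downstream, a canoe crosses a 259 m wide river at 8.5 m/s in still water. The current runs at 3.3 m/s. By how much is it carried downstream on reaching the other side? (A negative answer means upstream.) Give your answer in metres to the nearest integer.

Perpendicular speed = 7.704 m/s; crossing time = 259 / 7.704 = 33.621 s.
Net downstream speed = 6.892 m/s.
Drift = 6.892 × 33.621 = 231.722 m (downstream).

232 m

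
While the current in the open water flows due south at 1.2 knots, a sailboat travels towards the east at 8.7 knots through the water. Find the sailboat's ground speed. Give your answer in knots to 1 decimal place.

8.8 knots

Taking east as x and north as y: velocity relative to the water = (8.700, 0.000) knots; the water relative to ground = (0.000, -1.200) knots.
Velocity relative to ground = (8.700, 0.000) + (0.000, -1.200) = (8.700, -1.200) knots.
Speed = |(8.700, -1.200)| = 8.782 knots.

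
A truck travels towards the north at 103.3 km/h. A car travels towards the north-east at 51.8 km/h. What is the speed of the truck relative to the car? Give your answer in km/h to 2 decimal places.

76.07 km/h

Taking east as x and north as y: truck velocity = (0.000, 103.300) km/h; car velocity = (36.628, 36.628) km/h.
Velocity of truck relative to car = (0.000, 103.300) − (36.628, 36.628) = (-36.628, 66.672) km/h.
Magnitude = |(-36.628, 66.672)| = 76.071 km/h.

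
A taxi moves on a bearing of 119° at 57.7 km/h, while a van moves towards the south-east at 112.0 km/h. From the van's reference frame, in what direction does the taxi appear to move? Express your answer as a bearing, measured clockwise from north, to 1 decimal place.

Taking east as x and north as y: taxi velocity = (50.466, -27.974) km/h; van velocity = (79.196, -79.196) km/h.
Velocity of taxi relative to van = (50.466, -27.974) − (79.196, -79.196) = (-28.730, 51.222) km/h.
Bearing = atan2(-28.73, 51.22) = 330.71° clockwise from north.

330.7°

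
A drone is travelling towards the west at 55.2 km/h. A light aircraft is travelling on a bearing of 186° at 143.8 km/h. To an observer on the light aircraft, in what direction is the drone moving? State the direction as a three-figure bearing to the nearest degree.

Taking east as x and north as y: drone velocity = (-55.200, 0.000) km/h; light aircraft velocity = (-15.031, -143.012) km/h.
Velocity of drone relative to light aircraft = (-55.200, 0.000) − (-15.031, -143.012) = (-40.169, 143.012) km/h.
Bearing = atan2(-40.17, 143.01) = 344.31° clockwise from north.

344°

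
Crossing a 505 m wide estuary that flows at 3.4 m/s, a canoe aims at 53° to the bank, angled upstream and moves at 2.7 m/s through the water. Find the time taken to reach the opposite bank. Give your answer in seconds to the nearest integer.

The component of the canoe's velocity perpendicular to the bank is 2.7 × sin 53° = 2.156 m/s.
The current is parallel to the bank, so it does not affect the crossing time.
Time = 505 / 2.156 = 234.196 s.

234 s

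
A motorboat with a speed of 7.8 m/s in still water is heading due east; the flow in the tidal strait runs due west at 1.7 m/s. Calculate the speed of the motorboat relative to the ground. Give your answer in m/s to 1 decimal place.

Taking east as x and north as y: velocity relative to the water = (7.800, 0.000) m/s; the water relative to ground = (-1.700, 0.000) m/s.
Velocity relative to ground = (7.800, 0.000) + (-1.700, 0.000) = (6.100, 0.000) m/s.
Speed = |(6.100, 0.000)| = 6.100 m/s.

6.1 m/s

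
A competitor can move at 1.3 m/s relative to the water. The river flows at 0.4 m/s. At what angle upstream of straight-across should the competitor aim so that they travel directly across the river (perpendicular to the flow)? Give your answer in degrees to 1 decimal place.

17.9°

To cancel the current, the upstream component of the competitor's velocity must equal the flow: 1.3 sin θ = 0.4.
sin θ = 0.4 / 1.3 = 0.3077.
θ = arcsin(0.3077) = 17.920°.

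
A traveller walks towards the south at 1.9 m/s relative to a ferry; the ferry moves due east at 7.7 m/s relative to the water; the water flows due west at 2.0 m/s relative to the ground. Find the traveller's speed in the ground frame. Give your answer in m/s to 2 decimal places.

6.01 m/s

In east/north components (m/s): traveller relative to ferry = (0.000, -1.900); ferry relative to water = (7.700, 0.000); water relative to ground = (-2.000, 0.000).
Sum = (5.700, -1.900) m/s.
Speed = |(5.700, -1.900)| = 6.008 m/s.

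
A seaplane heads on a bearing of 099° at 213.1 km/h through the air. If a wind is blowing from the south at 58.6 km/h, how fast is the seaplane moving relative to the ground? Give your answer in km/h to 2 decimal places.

Taking east as x and north as y: velocity relative to the air = (210.476, -33.336) km/h; the air relative to ground = (0.000, 58.600) km/h.
Velocity relative to ground = (210.476, -33.336) + (0.000, 58.600) = (210.476, 25.264) km/h.
Speed = |(210.476, 25.264)| = 211.987 km/h.

211.99 km/h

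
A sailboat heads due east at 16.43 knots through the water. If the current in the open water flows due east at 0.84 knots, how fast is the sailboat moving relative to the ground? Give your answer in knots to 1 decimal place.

Taking east as x and north as y: velocity relative to the water = (16.430, 0.000) knots; the water relative to ground = (0.840, 0.000) knots.
Velocity relative to ground = (16.430, 0.000) + (0.840, 0.000) = (17.270, 0.000) knots.
Speed = |(17.270, 0.000)| = 17.270 knots.

17.3 knots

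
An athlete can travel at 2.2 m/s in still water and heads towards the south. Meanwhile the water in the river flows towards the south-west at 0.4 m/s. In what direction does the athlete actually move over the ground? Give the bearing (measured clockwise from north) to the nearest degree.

Taking east as x and north as y: velocity relative to the water = (0.000, -2.200) m/s; the water relative to ground = (-0.283, -0.283) m/s.
Velocity relative to ground = (0.000, -2.200) + (-0.283, -0.283) = (-0.283, -2.483) m/s.
Bearing = atan2(-0.28, -2.48) = 186.50° clockwise from north.

186°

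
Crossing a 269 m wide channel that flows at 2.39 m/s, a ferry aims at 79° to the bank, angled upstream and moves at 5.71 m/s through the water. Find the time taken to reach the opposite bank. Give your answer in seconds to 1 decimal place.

The component of the ferry's velocity perpendicular to the bank is 5.71 × sin 79° = 5.605 m/s.
The flow acts along the bank and has no component across it.
Time = 269 / 5.605 = 47.992 s.

48.0 s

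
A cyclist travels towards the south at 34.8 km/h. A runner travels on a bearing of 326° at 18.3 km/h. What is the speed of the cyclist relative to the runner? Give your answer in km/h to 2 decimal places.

Taking east as x and north as y: cyclist velocity = (0.000, -34.800) km/h; runner velocity = (-10.233, 15.171) km/h.
Velocity of cyclist relative to runner = (0.000, -34.800) − (-10.233, 15.171) = (10.233, -49.971) km/h.
Magnitude = |(10.233, -49.971)| = 51.008 km/h.

51.01 km/h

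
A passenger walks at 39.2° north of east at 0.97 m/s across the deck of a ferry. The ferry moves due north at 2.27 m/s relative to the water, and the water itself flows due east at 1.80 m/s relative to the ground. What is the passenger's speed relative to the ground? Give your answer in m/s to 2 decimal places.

In east/north components (m/s): passenger relative to ferry = (0.752, 0.613); ferry relative to water = (0.000, 2.270); water relative to ground = (1.800, 0.000).
Sum = (2.552, 2.883) m/s.
Speed = |(2.552, 2.883)| = 3.850 m/s.

3.85 m/s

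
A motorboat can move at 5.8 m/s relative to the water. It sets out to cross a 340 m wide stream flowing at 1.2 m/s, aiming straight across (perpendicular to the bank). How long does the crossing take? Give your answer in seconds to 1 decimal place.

The component of the motorboat's velocity perpendicular to the bank is 5.8 m/s.
Only the cross-stream component determines the crossing time; the current contributes nothing perpendicular to the bank.
Time = 340 / 5.800 = 58.621 s.

58.6 s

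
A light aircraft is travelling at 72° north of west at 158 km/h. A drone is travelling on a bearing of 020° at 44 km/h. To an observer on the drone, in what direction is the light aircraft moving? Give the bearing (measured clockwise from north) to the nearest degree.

Taking east as x and north as y: light aircraft velocity = (-48.825, 150.267) km/h; drone velocity = (15.049, 41.346) km/h.
Velocity of light aircraft relative to drone = (-48.825, 150.267) − (15.049, 41.346) = (-63.874, 108.920) km/h.
Bearing = atan2(-63.87, 108.92) = 329.61° clockwise from north.

330°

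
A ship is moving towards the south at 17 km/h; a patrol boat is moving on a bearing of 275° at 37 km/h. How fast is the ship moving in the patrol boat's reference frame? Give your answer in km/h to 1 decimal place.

42.0 km/h

Taking east as x and north as y: ship velocity = (0.000, -17.000) km/h; patrol boat velocity = (-36.859, 3.225) km/h.
Velocity of ship relative to patrol boat = (0.000, -17.000) − (-36.859, 3.225) = (36.859, -20.225) km/h.
Magnitude = |(36.859, -20.225)| = 42.043 km/h.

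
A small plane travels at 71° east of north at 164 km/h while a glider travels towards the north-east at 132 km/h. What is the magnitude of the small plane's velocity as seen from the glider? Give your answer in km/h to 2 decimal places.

73.52 km/h

Taking east as x and north as y: small plane velocity = (155.065, 53.393) km/h; glider velocity = (93.338, 93.338) km/h.
Velocity of small plane relative to glider = (155.065, 53.393) − (93.338, 93.338) = (61.727, -39.945) km/h.
Magnitude = |(61.727, -39.945)| = 73.524 km/h.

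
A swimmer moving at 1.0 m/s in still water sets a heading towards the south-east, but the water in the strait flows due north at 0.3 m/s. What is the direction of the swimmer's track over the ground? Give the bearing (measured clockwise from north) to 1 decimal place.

119.9°

Taking east as x and north as y: velocity relative to the water = (0.707, -0.707) m/s; the water relative to ground = (0.000, 0.300) m/s.
Velocity relative to ground = (0.707, -0.707) + (0.000, 0.300) = (0.707, -0.407) m/s.
Bearing = atan2(0.71, -0.41) = 119.93° clockwise from north.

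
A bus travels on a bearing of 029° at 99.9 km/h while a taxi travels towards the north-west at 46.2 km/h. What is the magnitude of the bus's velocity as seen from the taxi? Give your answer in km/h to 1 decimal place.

Taking east as x and north as y: bus velocity = (48.432, 87.375) km/h; taxi velocity = (-32.668, 32.668) km/h.
Velocity of bus relative to taxi = (48.432, 87.375) − (-32.668, 32.668) = (81.101, 54.706) km/h.
Magnitude = |(81.101, 54.706)| = 97.827 km/h.

97.8 km/h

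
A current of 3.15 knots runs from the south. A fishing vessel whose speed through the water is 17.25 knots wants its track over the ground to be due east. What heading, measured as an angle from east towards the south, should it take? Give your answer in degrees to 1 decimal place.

10.5°

The current pushes perpendicular to the desired track; the heading must have a component into the current equal to 3.15 knots: 17.25 sin θ = 3.15.
sin θ = 0.1826, so θ = 10.522°.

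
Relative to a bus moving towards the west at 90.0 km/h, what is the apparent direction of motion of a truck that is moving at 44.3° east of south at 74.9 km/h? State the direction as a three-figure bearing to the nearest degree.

111°

Taking east as x and north as y: truck velocity = (52.311, -53.605) km/h; bus velocity = (-90.000, 0.000) km/h.
Velocity of truck relative to bus = (52.311, -53.605) − (-90.000, 0.000) = (142.311, -53.605) km/h.
Bearing = atan2(142.31, -53.61) = 110.64° clockwise from north.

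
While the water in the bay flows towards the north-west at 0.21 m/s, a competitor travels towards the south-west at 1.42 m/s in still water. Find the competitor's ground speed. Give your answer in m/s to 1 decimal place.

1.4 m/s

Taking east as x and north as y: velocity relative to the water = (-1.004, -1.004) m/s; the water relative to ground = (-0.148, 0.148) m/s.
Velocity relative to ground = (-1.004, -1.004) + (-0.148, 0.148) = (-1.153, -0.856) m/s.
Speed = |(-1.153, -0.856)| = 1.435 m/s.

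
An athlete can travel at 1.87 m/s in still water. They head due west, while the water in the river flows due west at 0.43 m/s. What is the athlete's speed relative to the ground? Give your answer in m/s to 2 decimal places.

Taking east as x and north as y: velocity relative to the water = (-1.870, 0.000) m/s; the water relative to ground = (-0.430, 0.000) m/s.
Velocity relative to ground = (-1.870, 0.000) + (-0.430, 0.000) = (-2.300, 0.000) m/s.
Speed = |(-2.300, 0.000)| = 2.300 m/s.

2.30 m/s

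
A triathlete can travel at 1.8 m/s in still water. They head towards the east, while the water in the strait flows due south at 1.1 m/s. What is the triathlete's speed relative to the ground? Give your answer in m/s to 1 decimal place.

Taking east as x and north as y: velocity relative to the water = (1.800, 0.000) m/s; the water relative to ground = (0.000, -1.100) m/s.
Velocity relative to ground = (1.800, 0.000) + (0.000, -1.100) = (1.800, -1.100) m/s.
Speed = |(1.800, -1.100)| = 2.110 m/s.

2.1 m/s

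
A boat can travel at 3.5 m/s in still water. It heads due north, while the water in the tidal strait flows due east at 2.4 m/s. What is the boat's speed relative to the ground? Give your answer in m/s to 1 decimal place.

4.2 m/s

Taking east as x and north as y: velocity relative to the water = (0.000, 3.500) m/s; the water relative to ground = (2.400, 0.000) m/s.
Velocity relative to ground = (0.000, 3.500) + (2.400, 0.000) = (2.400, 3.500) m/s.
Speed = |(2.400, 3.500)| = 4.244 m/s.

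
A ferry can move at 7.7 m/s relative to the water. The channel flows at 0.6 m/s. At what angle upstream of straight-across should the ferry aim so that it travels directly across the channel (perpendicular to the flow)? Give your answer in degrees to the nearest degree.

4°

To cancel the current, the upstream component of the ferry's velocity must equal the flow: 7.7 sin θ = 0.6.
sin θ = 0.6 / 7.7 = 0.0779.
θ = arcsin(0.0779) = 4.469°.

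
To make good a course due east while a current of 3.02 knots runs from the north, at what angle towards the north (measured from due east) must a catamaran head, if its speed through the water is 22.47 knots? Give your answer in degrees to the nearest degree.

8°

The current pushes perpendicular to the desired track; the heading must have a component into the current equal to 3.02 knots: 22.47 sin θ = 3.02.
sin θ = 0.1344, so θ = 7.724°.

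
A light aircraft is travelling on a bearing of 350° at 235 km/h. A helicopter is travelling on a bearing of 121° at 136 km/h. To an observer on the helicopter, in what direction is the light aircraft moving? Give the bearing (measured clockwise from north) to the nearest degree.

Taking east as x and north as y: light aircraft velocity = (-40.807, 231.430) km/h; helicopter velocity = (116.575, -70.045) km/h.
Velocity of light aircraft relative to helicopter = (-40.807, 231.430) − (116.575, -70.045) = (-157.382, 301.475) km/h.
Bearing = atan2(-157.38, 301.48) = 332.43° clockwise from north.

332°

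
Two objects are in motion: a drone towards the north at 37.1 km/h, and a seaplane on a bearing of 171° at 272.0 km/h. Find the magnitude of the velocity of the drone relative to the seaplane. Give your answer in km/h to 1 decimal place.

308.7 km/h

Taking east as x and north as y: drone velocity = (0.000, 37.100) km/h; seaplane velocity = (42.550, -268.651) km/h.
Velocity of drone relative to seaplane = (0.000, 37.100) − (42.550, -268.651) = (-42.550, 305.751) km/h.
Magnitude = |(-42.550, 305.751)| = 308.698 km/h.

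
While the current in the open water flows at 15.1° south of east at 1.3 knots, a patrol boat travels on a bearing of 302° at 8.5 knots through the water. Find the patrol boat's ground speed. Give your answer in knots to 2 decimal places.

7.27 knots

Taking east as x and north as y: velocity relative to the water = (-7.208, 4.504) knots; the water relative to ground = (1.255, -0.339) knots.
Velocity relative to ground = (-7.208, 4.504) + (1.255, -0.339) = (-5.953, 4.166) knots.
Speed = |(-5.953, 4.166)| = 7.266 knots.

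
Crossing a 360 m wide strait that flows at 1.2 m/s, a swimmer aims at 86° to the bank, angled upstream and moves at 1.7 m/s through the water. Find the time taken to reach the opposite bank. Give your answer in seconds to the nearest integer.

The component of the swimmer's velocity perpendicular to the bank is 1.7 × sin 86° = 1.696 m/s.
Only the cross-stream component determines the crossing time; the current contributes nothing perpendicular to the bank.
Time = 360 / 1.696 = 212.282 s.

212 s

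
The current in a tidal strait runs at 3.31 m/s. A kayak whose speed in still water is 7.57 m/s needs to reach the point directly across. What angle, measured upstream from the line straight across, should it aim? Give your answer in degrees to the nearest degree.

To cancel the current, the upstream component of the kayak's velocity must equal the flow: 7.57 sin θ = 3.31.
sin θ = 3.31 / 7.57 = 0.4373.
θ = arcsin(0.4373) = 25.929°.

26°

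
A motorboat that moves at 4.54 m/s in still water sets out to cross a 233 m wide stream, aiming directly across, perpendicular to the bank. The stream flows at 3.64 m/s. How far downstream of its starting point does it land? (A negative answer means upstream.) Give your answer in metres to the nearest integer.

Perpendicular speed = 4.540 m/s; crossing time = 233 / 4.540 = 51.322 s.
Net downstream speed = 3.640 m/s.
Drift = 3.640 × 51.322 = 186.811 m (downstream).

187 m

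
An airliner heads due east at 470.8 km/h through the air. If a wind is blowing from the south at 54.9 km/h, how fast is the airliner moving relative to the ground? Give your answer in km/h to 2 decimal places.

Taking east as x and north as y: velocity relative to the air = (470.800, 0.000) km/h; the air relative to ground = (0.000, 54.900) km/h.
Velocity relative to ground = (470.800, 0.000) + (0.000, 54.900) = (470.800, 54.900) km/h.
Speed = |(470.800, 54.900)| = 473.990 km/h.

473.99 km/h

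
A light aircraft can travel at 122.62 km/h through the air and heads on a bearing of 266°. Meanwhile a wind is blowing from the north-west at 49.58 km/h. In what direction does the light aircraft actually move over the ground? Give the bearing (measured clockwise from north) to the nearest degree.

Taking east as x and north as y: velocity relative to the air = (-122.321, -8.554) km/h; the air relative to ground = (35.058, -35.058) km/h.
Velocity relative to ground = (-122.321, -8.554) + (35.058, -35.058) = (-87.263, -43.612) km/h.
Bearing = atan2(-87.26, -43.61) = 243.45° clockwise from north.

243°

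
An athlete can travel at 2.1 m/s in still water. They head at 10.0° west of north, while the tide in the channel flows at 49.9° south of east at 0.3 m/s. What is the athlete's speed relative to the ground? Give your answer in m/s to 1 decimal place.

1.8 m/s

Taking east as x and north as y: velocity relative to the water = (-0.365, 2.068) m/s; the water relative to ground = (0.193, -0.229) m/s.
Velocity relative to ground = (-0.365, 2.068) + (0.193, -0.229) = (-0.171, 1.839) m/s.
Speed = |(-0.171, 1.839)| = 1.847 m/s.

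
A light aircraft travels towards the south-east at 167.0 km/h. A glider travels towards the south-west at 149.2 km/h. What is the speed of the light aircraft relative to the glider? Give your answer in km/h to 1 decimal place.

Taking east as x and north as y: light aircraft velocity = (118.087, -118.087) km/h; glider velocity = (-105.500, -105.500) km/h.
Velocity of light aircraft relative to glider = (118.087, -118.087) − (-105.500, -105.500) = (223.587, -12.587) km/h.
Magnitude = |(223.587, -12.587)| = 223.941 km/h.

223.9 km/h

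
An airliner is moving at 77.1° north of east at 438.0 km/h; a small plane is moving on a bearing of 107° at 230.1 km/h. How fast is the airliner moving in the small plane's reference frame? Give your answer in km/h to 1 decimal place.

Taking east as x and north as y: airliner velocity = (97.784, 426.945) km/h; small plane velocity = (220.046, -67.275) km/h.
Velocity of airliner relative to small plane = (97.784, 426.945) − (220.046, -67.275) = (-122.262, 494.220) km/h.
Magnitude = |(-122.262, 494.220)| = 509.118 km/h.

509.1 km/h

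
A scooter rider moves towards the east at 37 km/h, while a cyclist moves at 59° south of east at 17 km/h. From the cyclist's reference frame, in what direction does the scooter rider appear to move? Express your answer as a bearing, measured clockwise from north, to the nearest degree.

Taking east as x and north as y: scooter rider velocity = (37.000, 0.000) km/h; cyclist velocity = (8.756, -14.572) km/h.
Velocity of scooter rider relative to cyclist = (37.000, 0.000) − (8.756, -14.572) = (28.244, 14.572) km/h.
Bearing = atan2(28.24, 14.57) = 62.71° clockwise from north.

063°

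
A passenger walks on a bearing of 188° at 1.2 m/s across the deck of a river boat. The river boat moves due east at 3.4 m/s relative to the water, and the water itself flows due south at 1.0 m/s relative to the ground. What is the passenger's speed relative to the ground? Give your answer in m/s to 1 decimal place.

3.9 m/s

In east/north components (m/s): passenger relative to river boat = (-0.167, -1.188); river boat relative to water = (3.400, 0.000); water relative to ground = (0.000, -1.000).
Sum = (3.233, -2.188) m/s.
Speed = |(3.233, -2.188)| = 3.904 m/s.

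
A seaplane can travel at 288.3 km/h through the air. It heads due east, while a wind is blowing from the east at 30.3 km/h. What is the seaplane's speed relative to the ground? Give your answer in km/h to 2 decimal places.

258.00 km/h

Taking east as x and north as y: velocity relative to the air = (288.300, 0.000) km/h; the air relative to ground = (-30.300, 0.000) km/h.
Velocity relative to ground = (288.300, 0.000) + (-30.300, 0.000) = (258.000, 0.000) km/h.
Speed = |(258.000, 0.000)| = 258.000 km/h.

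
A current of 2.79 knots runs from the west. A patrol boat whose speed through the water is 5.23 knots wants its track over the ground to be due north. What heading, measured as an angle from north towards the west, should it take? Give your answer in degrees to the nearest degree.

32°

The current pushes perpendicular to the desired track; the heading must have a component into the current equal to 2.79 knots: 5.23 sin θ = 2.79.
sin θ = 0.5335, so θ = 32.240°.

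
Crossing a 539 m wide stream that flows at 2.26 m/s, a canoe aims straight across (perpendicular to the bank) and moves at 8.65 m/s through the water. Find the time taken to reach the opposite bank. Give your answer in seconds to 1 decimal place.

The component of the canoe's velocity perpendicular to the bank is 8.65 m/s.
Only the cross-stream component determines the crossing time; the current contributes nothing perpendicular to the bank.
Time = 539 / 8.650 = 62.312 s.

62.3 s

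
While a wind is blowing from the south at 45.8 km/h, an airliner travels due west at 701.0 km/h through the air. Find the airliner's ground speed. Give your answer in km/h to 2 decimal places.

Taking east as x and north as y: velocity relative to the air = (-701.000, 0.000) km/h; the air relative to ground = (0.000, 45.800) km/h.
Velocity relative to ground = (-701.000, 0.000) + (0.000, 45.800) = (-701.000, 45.800) km/h.
Speed = |(-701.000, 45.800)| = 702.495 km/h.

702.49 km/h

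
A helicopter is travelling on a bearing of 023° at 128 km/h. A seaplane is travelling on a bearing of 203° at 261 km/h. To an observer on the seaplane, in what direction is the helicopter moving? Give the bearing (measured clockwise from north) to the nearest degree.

023°

Taking east as x and north as y: helicopter velocity = (50.014, 117.825) km/h; seaplane velocity = (-101.981, -240.252) km/h.
Velocity of helicopter relative to seaplane = (50.014, 117.825) − (-101.981, -240.252) = (151.994, 358.076) km/h.
Bearing = atan2(151.99, 358.08) = 23.00° clockwise from north.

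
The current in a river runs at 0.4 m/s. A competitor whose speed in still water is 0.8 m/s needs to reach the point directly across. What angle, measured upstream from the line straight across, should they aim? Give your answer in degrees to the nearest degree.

30°

To cancel the current, the upstream component of the competitor's velocity must equal the flow: 0.8 sin θ = 0.4.
sin θ = 0.4 / 0.8 = 0.5000.
θ = arcsin(0.5000) = 30.000°.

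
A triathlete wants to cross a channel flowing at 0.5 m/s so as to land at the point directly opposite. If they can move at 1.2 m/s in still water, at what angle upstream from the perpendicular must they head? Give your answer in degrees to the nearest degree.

To cancel the current, the upstream component of the triathlete's velocity must equal the flow: 1.2 sin θ = 0.5.
sin θ = 0.5 / 1.2 = 0.4167.
θ = arcsin(0.4167) = 24.624°.

25°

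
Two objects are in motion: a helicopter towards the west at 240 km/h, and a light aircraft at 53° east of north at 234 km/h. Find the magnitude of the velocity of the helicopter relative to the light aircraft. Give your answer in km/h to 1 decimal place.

449.5 km/h

Taking east as x and north as y: helicopter velocity = (-240.000, 0.000) km/h; light aircraft velocity = (186.881, 140.825) km/h.
Velocity of helicopter relative to light aircraft = (-240.000, 0.000) − (186.881, 140.825) = (-426.881, -140.825) km/h.
Magnitude = |(-426.881, -140.825)| = 449.509 km/h.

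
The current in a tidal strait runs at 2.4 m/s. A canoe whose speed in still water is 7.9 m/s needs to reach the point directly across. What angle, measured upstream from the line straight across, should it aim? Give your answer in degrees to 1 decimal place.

17.7°

To cancel the current, the upstream component of the canoe's velocity must equal the flow: 7.9 sin θ = 2.4.
sin θ = 2.4 / 7.9 = 0.3038.
θ = arcsin(0.3038) = 17.686°.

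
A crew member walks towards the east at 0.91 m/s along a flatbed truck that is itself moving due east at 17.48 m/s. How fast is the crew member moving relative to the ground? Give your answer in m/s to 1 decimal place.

18.4 m/s

Taking east as x and north as y: flatbed truck velocity = (17.480, 0.000) m/s; crew member velocity relative to flatbed truck = (0.910, 0.000) m/s.
Velocity relative to ground = (17.480, 0.000) + (0.910, 0.000) = (18.390, 0.000) m/s.
Speed = |(18.390, 0.000)| = 18.390 m/s.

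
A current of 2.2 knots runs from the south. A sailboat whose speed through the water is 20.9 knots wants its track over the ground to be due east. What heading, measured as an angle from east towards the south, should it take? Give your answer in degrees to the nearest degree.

The current pushes perpendicular to the desired track; the heading must have a component into the current equal to 2.2 knots: 20.9 sin θ = 2.2.
sin θ = 0.1053, so θ = 6.042°.

6°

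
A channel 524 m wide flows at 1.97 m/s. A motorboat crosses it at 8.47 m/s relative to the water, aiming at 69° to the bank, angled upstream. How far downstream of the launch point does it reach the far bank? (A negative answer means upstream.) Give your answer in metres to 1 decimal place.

-70.6 m

Perpendicular speed = 7.907 m/s; crossing time = 524 / 7.907 = 66.267 s.
Net downstream speed = -1.065 m/s.
Drift = -1.065 × 66.267 = -70.599 m (upstream).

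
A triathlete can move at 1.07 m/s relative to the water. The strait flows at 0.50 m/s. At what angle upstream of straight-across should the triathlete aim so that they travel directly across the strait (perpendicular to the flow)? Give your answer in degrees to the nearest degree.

28°

To cancel the current, the upstream component of the triathlete's velocity must equal the flow: 1.07 sin θ = 0.50.
sin θ = 0.50 / 1.07 = 0.4673.
θ = arcsin(0.4673) = 27.859°.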